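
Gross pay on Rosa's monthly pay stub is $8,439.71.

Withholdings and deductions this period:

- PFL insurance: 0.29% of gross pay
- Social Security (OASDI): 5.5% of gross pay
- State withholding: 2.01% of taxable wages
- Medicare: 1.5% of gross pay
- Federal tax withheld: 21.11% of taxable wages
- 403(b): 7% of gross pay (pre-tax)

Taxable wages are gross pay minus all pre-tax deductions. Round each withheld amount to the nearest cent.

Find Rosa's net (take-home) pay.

$5,419.00

403(b): $8,439.71 × 0.07 = $590.78
Taxable wages = $8,439.71 − $590.78 = $7,848.93
Federal tax withheld: $7,848.93 × 0.2111 = $1,656.91
State withholding: $7,848.93 × 0.0201 = $157.76
PFL insurance: $8,439.71 × 0.0029 = $24.48
Social Security (OASDI): $8,439.71 × 0.055 = $464.18
Medicare: $8,439.71 × 0.015 = $126.60
Total deductions = $590.78 + $1,656.91 + $157.76 + $24.48 + $464.18 + $126.60 = $3,020.71
Net pay = $8,439.71 − $3,020.71 = $5,419.00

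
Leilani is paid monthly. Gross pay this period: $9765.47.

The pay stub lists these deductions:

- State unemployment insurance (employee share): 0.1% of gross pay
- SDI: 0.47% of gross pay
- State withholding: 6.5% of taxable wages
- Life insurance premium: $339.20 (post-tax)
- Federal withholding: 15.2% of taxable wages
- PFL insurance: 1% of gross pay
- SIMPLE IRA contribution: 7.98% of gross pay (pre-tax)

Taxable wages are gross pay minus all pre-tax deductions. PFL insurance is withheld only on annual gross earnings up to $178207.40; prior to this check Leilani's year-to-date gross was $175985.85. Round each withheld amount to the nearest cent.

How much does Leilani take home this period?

SIMPLE IRA contribution: $9765.47 × 0.0798 = $779.28
Taxable wages = $9765.47 − $779.28 = $8986.19
State withholding: $8986.19 × 0.065 = $584.10
Federal withholding: $8986.19 × 0.152 = $1365.90
SDI: $9765.47 × 0.0047 = $45.90
State unemployment insurance (employee share): $9765.47 × 0.001 = $9.77
PFL insurance: only $178207.40 − $175985.85 = $2221.55 of this check is subject → $2221.55 × 0.01 = $22.22
Life insurance premium: $339.20
Total deductions = $779.28 + $584.10 + $1365.90 + $45.90 + $9.77 + $22.22 + $339.20 = $3146.37
Net pay = $9765.47 − $3146.37 = $6619.10

$6619.10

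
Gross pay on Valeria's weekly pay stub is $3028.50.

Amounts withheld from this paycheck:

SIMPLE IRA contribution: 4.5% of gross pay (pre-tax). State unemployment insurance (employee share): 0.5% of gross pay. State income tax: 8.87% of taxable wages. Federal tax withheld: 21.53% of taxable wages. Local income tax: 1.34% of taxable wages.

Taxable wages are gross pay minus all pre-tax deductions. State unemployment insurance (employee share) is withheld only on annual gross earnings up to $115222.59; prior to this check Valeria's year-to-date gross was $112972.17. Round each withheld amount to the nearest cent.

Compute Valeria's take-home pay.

$1962.98

SIMPLE IRA contribution: $3028.50 × 0.045 = $136.28
Taxable wages = $3028.50 − $136.28 = $2892.22
Local income tax: $2892.22 × 0.0134 = $38.76
Federal tax withheld: $2892.22 × 0.2153 = $622.69
State income tax: $2892.22 × 0.0887 = $256.54
State unemployment insurance (employee share): only $115222.59 − $112972.17 = $2250.42 of this check is subject → $2250.42 × 0.005 = $11.25
Total deductions = $136.28 + $38.76 + $622.69 + $256.54 + $11.25 = $1065.52
Net pay = $3028.50 − $1065.52 = $1962.98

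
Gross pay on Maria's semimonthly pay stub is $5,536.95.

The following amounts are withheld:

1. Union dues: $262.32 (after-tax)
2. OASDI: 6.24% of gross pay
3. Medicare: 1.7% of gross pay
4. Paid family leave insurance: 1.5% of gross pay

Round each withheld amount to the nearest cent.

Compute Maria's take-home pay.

$4,751.94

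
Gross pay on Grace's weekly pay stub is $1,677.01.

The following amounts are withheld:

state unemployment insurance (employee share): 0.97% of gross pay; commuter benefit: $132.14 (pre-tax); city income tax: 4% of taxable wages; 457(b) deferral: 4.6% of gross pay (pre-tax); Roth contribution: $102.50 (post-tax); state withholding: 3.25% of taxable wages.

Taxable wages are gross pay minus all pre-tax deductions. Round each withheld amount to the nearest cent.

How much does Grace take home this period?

$1,242.55

Commuter benefit: $132.14
457(b) deferral: $1,677.01 × 0.046 = $77.14
Pre-tax total = $132.14 + $77.14 = $209.28
Taxable wages = $1,677.01 − $209.28 = $1,467.73
State withholding: $1,467.73 × 0.0325 = $47.70
City income tax: $1,467.73 × 0.04 = $58.71
State unemployment insurance (employee share): $1,677.01 × 0.0097 = $16.27
Roth contribution: $102.50
Total deductions = $132.14 + $77.14 + $47.70 + $58.71 + $16.27 + $102.50 = $434.46
Net pay = $1,677.01 − $434.46 = $1,242.55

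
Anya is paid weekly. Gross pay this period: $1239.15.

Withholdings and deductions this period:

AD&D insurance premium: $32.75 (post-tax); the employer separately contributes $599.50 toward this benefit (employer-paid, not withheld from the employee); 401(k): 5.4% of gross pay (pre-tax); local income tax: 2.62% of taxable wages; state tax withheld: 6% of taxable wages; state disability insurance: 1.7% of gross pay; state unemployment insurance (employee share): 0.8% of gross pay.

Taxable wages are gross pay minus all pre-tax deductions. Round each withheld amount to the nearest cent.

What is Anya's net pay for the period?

401(k): $1239.15 × 0.054 = $66.91
Taxable wages = $1239.15 − $66.91 = $1172.24
State tax withheld: $1172.24 × 0.06 = $70.33
Local income tax: $1172.24 × 0.0262 = $30.71
State disability insurance: $1239.15 × 0.017 = $21.07
State unemployment insurance (employee share): $1239.15 × 0.008 = $9.91
AD&D insurance premium: $32.75
(Employer's $599.50 toward AD&D insurance premium is not withheld from the employee.)
Total deductions = $66.91 + $70.33 + $30.71 + $21.07 + $9.91 + $32.75 = $231.68
Net pay = $1239.15 − $231.68 = $1007.47

$1007.47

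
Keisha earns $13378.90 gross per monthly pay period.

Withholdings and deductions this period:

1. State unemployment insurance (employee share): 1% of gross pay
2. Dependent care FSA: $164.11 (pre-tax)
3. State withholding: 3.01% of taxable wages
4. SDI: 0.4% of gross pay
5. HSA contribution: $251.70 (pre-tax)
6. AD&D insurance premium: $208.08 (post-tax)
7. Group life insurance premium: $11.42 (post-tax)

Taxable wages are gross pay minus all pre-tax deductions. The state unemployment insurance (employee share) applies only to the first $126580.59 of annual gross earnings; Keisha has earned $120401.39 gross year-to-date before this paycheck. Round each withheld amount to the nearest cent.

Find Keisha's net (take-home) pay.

Dependent care FSA: $164.11
HSA contribution: $251.70
Pre-tax total = $164.11 + $251.70 = $415.81
Taxable wages = $13378.90 − $415.81 = $12963.09
State withholding: $12963.09 × 0.0301 = $390.19
SDI: $13378.90 × 0.004 = $53.52
State unemployment insurance (employee share): only $126580.59 − $120401.39 = $6179.20 of this check is subject → $6179.20 × 0.01 = $61.79
AD&D insurance premium: $208.08
Group life insurance premium: $11.42
Total deductions = $164.11 + $251.70 + $390.19 + $53.52 + $61.79 + $208.08 + $11.42 = $1140.81
Net pay = $13378.90 − $1140.81 = $12238.09

$12238.09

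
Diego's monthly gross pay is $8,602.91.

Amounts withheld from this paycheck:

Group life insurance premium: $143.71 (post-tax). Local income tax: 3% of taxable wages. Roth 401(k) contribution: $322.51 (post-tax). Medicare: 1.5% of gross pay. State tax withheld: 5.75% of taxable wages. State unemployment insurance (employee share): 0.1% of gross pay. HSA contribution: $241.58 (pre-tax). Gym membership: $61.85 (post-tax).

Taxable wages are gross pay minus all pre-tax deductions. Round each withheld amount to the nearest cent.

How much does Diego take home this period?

HSA contribution: $241.58
Taxable wages = $8,602.91 − $241.58 = $8,361.33
State tax withheld: $8,361.33 × 0.0575 = $480.78
Local income tax: $8,361.33 × 0.03 = $250.84
Medicare: $8,602.91 × 0.015 = $129.04
State unemployment insurance (employee share): $8,602.91 × 0.001 = $8.60
Group life insurance premium: $143.71
Roth 401(k) contribution: $322.51
Gym membership: $61.85
Total deductions = $241.58 + $480.78 + $250.84 + $129.04 + $8.60 + $143.71 + $322.51 + $61.85 = $1,638.91
Net pay = $8,602.91 − $1,638.91 = $6,964.00

$6,964.00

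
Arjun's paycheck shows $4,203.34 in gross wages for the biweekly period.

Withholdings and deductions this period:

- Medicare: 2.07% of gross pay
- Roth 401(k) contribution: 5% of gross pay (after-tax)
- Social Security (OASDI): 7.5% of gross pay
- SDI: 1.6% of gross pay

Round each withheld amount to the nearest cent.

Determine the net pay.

Social Security (OASDI): $4,203.34 × 0.075 = $315.25
Medicare: $4,203.34 × 0.0207 = $87.01
SDI: $4,203.34 × 0.016 = $67.25
Roth 401(k) contribution: $4,203.34 × 0.05 = $210.17
Total deductions = $315.25 + $87.01 + $67.25 + $210.17 = $679.68
Net pay = $4,203.34 − $679.68 = $3,523.66

$3,523.66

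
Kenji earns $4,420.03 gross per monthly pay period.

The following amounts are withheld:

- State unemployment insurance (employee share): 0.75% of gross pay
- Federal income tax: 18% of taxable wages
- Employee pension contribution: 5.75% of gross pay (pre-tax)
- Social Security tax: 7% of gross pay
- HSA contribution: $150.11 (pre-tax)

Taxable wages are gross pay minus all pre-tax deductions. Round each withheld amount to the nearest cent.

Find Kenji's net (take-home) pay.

$2,950.38

Employee pension contribution: $4,420.03 × 0.0575 = $254.15
HSA contribution: $150.11
Pre-tax total = $254.15 + $150.11 = $404.26
Taxable wages = $4,420.03 − $404.26 = $4,015.77
Federal income tax: $4,015.77 × 0.18 = $722.84
Social Security tax: $4,420.03 × 0.07 = $309.40
State unemployment insurance (employee share): $4,420.03 × 0.0075 = $33.15
Total deductions = $254.15 + $150.11 + $722.84 + $309.40 + $33.15 = $1,469.65
Net pay = $4,420.03 − $1,469.65 = $2,950.38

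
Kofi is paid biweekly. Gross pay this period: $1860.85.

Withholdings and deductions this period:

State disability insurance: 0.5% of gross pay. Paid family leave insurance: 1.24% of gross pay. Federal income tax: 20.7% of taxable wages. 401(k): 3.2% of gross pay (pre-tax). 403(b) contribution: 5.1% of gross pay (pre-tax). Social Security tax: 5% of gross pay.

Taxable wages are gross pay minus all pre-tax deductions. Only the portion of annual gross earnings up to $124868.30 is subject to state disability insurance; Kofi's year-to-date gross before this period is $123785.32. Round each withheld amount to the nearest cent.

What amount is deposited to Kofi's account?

401(k): $1860.85 × 0.032 = $59.55
403(b) contribution: $1860.85 × 0.051 = $94.90
Pre-tax total = $59.55 + $94.90 = $154.45
Taxable wages = $1860.85 − $154.45 = $1706.40
Federal income tax: $1706.40 × 0.207 = $353.22
Paid family leave insurance: $1860.85 × 0.0124 = $23.07
State disability insurance: only $124868.30 − $123785.32 = $1082.98 of this check is subject → $1082.98 × 0.005 = $5.41
Social Security tax: $1860.85 × 0.05 = $93.04
Total deductions = $59.55 + $94.90 + $353.22 + $23.07 + $5.41 + $93.04 = $629.19
Net pay = $1860.85 − $629.19 = $1231.66

$1231.66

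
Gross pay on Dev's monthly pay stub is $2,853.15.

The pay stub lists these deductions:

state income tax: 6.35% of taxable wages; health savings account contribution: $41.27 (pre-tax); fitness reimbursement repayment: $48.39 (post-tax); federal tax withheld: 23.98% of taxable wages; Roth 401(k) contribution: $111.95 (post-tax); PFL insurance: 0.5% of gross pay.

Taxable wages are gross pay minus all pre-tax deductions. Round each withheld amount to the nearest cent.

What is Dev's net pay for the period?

$1,784.43

Health savings account contribution: $41.27
Taxable wages = $2,853.15 − $41.27 = $2,811.88
Federal tax withheld: $2,811.88 × 0.2398 = $674.29
State income tax: $2,811.88 × 0.0635 = $178.55
PFL insurance: $2,853.15 × 0.005 = $14.27
Fitness reimbursement repayment: $48.39
Roth 401(k) contribution: $111.95
Total deductions = $41.27 + $674.29 + $178.55 + $14.27 + $48.39 + $111.95 = $1,068.72
Net pay = $2,853.15 − $1,068.72 = $1,784.43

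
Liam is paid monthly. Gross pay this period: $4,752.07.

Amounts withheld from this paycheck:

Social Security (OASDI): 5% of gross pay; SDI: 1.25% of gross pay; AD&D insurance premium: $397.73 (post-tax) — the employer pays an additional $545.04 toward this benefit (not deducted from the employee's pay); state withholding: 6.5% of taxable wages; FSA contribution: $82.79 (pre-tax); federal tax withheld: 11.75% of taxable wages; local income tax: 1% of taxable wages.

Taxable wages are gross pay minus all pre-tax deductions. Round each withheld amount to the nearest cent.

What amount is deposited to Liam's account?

$3,075.72

FSA contribution: $82.79
Taxable wages = $4,752.07 − $82.79 = $4,669.28
State withholding: $4,669.28 × 0.065 = $303.50
Federal tax withheld: $4,669.28 × 0.1175 = $548.64
Local income tax: $4,669.28 × 0.01 = $46.69
SDI: $4,752.07 × 0.0125 = $59.40
Social Security (OASDI): $4,752.07 × 0.05 = $237.60
AD&D insurance premium: $397.73
(Employer's $545.04 toward AD&D insurance premium is not withheld from the employee.)
Total deductions = $82.79 + $303.50 + $548.64 + $46.69 + $59.40 + $237.60 + $397.73 = $1,676.35
Net pay = $4,752.07 − $1,676.35 = $3,075.72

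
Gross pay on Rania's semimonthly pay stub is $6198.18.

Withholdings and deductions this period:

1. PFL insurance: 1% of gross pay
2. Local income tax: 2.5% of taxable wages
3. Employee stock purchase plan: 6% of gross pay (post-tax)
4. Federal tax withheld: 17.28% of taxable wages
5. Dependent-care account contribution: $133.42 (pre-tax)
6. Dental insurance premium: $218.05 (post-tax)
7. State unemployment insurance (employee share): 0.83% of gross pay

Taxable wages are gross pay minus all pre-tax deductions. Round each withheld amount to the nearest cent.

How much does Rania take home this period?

$4161.79

Dependent-care account contribution: $133.42
Taxable wages = $6198.18 − $133.42 = $6064.76
Federal tax withheld: $6064.76 × 0.1728 = $1047.99
Local income tax: $6064.76 × 0.025 = $151.62
State unemployment insurance (employee share): $6198.18 × 0.0083 = $51.44
PFL insurance: $6198.18 × 0.01 = $61.98
Dental insurance premium: $218.05
Employee stock purchase plan: $6198.18 × 0.06 = $371.89
Total deductions = $133.42 + $1047.99 + $151.62 + $51.44 + $61.98 + $218.05 + $371.89 = $2036.39
Net pay = $6198.18 − $2036.39 = $4161.79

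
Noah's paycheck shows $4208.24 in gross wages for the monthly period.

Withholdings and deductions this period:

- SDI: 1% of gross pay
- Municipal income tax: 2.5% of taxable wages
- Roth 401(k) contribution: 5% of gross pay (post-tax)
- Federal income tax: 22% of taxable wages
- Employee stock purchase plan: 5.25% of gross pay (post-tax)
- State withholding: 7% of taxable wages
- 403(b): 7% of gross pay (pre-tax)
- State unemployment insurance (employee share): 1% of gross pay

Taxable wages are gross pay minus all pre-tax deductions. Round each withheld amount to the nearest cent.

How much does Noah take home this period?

$2165.35

403(b): $4208.24 × 0.07 = $294.58
Taxable wages = $4208.24 − $294.58 = $3913.66
Federal income tax: $3913.66 × 0.22 = $861.01
State withholding: $3913.66 × 0.07 = $273.96
Municipal income tax: $3913.66 × 0.025 = $97.84
SDI: $4208.24 × 0.01 = $42.08
State unemployment insurance (employee share): $4208.24 × 0.01 = $42.08
Roth 401(k) contribution: $4208.24 × 0.05 = $210.41
Employee stock purchase plan: $4208.24 × 0.0525 = $220.93
Total deductions = $294.58 + $861.01 + $273.96 + $97.84 + $42.08 + $42.08 + $210.41 + $220.93 = $2042.89
Net pay = $4208.24 − $2042.89 = $2165.35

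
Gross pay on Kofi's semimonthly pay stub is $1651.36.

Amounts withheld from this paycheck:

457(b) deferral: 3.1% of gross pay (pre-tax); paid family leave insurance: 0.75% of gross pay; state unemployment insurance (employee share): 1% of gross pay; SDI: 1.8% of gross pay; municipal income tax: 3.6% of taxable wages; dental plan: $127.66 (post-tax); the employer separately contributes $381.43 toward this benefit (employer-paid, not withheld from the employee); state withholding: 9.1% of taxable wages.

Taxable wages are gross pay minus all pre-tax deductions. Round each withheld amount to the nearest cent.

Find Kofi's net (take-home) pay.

$1210.66

457(b) deferral: $1651.36 × 0.031 = $51.19
Taxable wages = $1651.36 − $51.19 = $1600.17
Municipal income tax: $1600.17 × 0.036 = $57.61
State withholding: $1600.17 × 0.091 = $145.62
State unemployment insurance (employee share): $1651.36 × 0.01 = $16.51
Paid family leave insurance: $1651.36 × 0.0075 = $12.39
SDI: $1651.36 × 0.018 = $29.72
Dental plan: $127.66
(Employer's $381.43 toward dental plan is not withheld from the employee.)
Total deductions = $51.19 + $57.61 + $145.62 + $16.51 + $12.39 + $29.72 + $127.66 = $440.70
Net pay = $1651.36 − $440.70 = $1210.66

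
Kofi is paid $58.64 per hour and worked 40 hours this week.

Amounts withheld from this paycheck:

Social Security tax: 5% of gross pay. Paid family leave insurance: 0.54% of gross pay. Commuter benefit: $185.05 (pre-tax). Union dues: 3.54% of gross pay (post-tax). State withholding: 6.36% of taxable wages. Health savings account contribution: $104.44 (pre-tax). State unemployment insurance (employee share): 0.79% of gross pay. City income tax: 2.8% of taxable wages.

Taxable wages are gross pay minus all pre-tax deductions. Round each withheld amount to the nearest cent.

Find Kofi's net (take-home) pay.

Gross pay: 40 × $58.64 = $2345.60
Health savings account contribution: $104.44
Commuter benefit: $185.05
Pre-tax total = $104.44 + $185.05 = $289.49
Taxable wages = $2345.60 − $289.49 = $2056.11
City income tax: $2056.11 × 0.028 = $57.57
State withholding: $2056.11 × 0.0636 = $130.77
Paid family leave insurance: $2345.60 × 0.0054 = $12.67
State unemployment insurance (employee share): $2345.60 × 0.0079 = $18.53
Social Security tax: $2345.60 × 0.05 = $117.28
Union dues: $2345.60 × 0.0354 = $83.03
Total deductions = $104.44 + $185.05 + $57.57 + $130.77 + $12.67 + $18.53 + $117.28 + $83.03 = $709.34
Net pay = $2345.60 − $709.34 = $1636.26

$1636.26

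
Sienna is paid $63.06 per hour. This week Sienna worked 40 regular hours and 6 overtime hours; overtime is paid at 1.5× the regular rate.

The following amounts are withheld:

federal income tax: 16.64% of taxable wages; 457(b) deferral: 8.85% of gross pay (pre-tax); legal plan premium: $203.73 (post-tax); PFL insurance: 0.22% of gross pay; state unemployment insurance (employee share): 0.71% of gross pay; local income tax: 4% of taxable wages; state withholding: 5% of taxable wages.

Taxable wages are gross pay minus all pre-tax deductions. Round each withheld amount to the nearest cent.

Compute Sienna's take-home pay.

$1,861.87

Regular pay: 40 × $63.06 = $2,522.40
Overtime pay: 6 × $63.06 × 1.5 = $567.54
Gross pay = $2,522.40 + $567.54 = $3,089.94
457(b) deferral: $3,089.94 × 0.0885 = $273.46
Taxable wages = $3,089.94 − $273.46 = $2,816.48
State withholding: $2,816.48 × 0.05 = $140.82
Local income tax: $2,816.48 × 0.04 = $112.66
Federal income tax: $2,816.48 × 0.1664 = $468.66
State unemployment insurance (employee share): $3,089.94 × 0.0071 = $21.94
PFL insurance: $3,089.94 × 0.0022 = $6.80
Legal plan premium: $203.73
Total deductions = $273.46 + $140.82 + $112.66 + $468.66 + $21.94 + $6.80 + $203.73 = $1,228.07
Net pay = $3,089.94 − $1,228.07 = $1,861.87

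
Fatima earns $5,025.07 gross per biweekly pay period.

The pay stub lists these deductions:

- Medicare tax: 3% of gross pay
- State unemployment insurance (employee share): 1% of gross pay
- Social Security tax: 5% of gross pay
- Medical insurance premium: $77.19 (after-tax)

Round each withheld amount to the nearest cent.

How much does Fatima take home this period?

$4,495.63

Social Security tax: $5,025.07 × 0.05 = $251.25
State unemployment insurance (employee share): $5,025.07 × 0.01 = $50.25
Medicare tax: $5,025.07 × 0.03 = $150.75
Medical insurance premium: $77.19
Total deductions = $251.25 + $50.25 + $150.75 + $77.19 = $529.44
Net pay = $5,025.07 − $529.44 = $4,495.63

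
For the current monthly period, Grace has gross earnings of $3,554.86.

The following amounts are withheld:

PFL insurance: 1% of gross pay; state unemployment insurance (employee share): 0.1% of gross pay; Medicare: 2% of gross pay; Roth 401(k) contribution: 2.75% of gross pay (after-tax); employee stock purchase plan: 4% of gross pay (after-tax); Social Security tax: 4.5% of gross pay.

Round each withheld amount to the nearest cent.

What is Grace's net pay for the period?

State unemployment insurance (employee share): $3,554.86 × 0.001 = $3.55
Social Security tax: $3,554.86 × 0.045 = $159.97
Medicare: $3,554.86 × 0.02 = $71.10
PFL insurance: $3,554.86 × 0.01 = $35.55
Roth 401(k) contribution: $3,554.86 × 0.0275 = $97.76
Employee stock purchase plan: $3,554.86 × 0.04 = $142.19
Total deductions = $3.55 + $159.97 + $71.10 + $35.55 + $97.76 + $142.19 = $510.12
Net pay = $3,554.86 − $510.12 = $3,044.74

$3,044.74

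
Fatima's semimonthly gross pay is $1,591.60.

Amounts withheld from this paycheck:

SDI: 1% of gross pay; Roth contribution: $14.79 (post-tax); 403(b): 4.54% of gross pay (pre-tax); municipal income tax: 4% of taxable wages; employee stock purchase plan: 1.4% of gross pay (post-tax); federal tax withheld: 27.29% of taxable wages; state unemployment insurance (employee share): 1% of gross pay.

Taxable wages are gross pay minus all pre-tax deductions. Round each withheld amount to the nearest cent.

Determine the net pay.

$975.03

403(b): $1,591.60 × 0.0454 = $72.26
Taxable wages = $1,591.60 − $72.26 = $1,519.34
Federal tax withheld: $1,519.34 × 0.2729 = $414.63
Municipal income tax: $1,519.34 × 0.04 = $60.77
State unemployment insurance (employee share): $1,591.60 × 0.01 = $15.92
SDI: $1,591.60 × 0.01 = $15.92
Employee stock purchase plan: $1,591.60 × 0.014 = $22.28
Roth contribution: $14.79
Total deductions = $72.26 + $414.63 + $60.77 + $15.92 + $15.92 + $22.28 + $14.79 = $616.57
Net pay = $1,591.60 − $616.57 = $975.03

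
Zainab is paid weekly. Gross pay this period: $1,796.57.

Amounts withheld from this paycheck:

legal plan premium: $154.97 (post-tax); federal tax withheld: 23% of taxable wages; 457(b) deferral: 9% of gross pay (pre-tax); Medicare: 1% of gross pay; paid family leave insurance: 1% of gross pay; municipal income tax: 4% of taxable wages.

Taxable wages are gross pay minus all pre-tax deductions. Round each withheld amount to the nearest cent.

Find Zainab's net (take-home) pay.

$1,002.55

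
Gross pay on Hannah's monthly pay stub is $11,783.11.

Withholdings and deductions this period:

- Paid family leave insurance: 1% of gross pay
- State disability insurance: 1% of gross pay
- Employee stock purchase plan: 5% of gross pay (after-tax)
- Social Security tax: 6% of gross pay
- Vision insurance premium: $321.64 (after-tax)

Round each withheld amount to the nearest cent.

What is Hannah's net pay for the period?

Social Security tax: $11,783.11 × 0.06 = $706.99
State disability insurance: $11,783.11 × 0.01 = $117.83
Paid family leave insurance: $11,783.11 × 0.01 = $117.83
Employee stock purchase plan: $11,783.11 × 0.05 = $589.16
Vision insurance premium: $321.64
Total deductions = $706.99 + $117.83 + $117.83 + $589.16 + $321.64 = $1,853.45
Net pay = $11,783.11 − $1,853.45 = $9,929.66

$9,929.66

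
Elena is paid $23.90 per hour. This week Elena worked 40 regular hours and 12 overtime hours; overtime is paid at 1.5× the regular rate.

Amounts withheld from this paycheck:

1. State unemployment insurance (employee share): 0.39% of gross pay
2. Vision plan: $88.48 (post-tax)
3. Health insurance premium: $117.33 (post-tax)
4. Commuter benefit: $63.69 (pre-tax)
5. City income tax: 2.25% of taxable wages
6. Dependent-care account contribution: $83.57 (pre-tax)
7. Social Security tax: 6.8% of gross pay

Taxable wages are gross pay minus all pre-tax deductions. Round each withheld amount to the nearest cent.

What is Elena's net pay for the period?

Regular pay: 40 × $23.90 = $956.00
Overtime pay: 12 × $23.90 × 1.5 = $430.20
Gross pay = $956.00 + $430.20 = $1,386.20
Dependent-care account contribution: $83.57
Commuter benefit: $63.69
Pre-tax total = $83.57 + $63.69 = $147.26
Taxable wages = $1,386.20 − $147.26 = $1,238.94
City income tax: $1,238.94 × 0.0225 = $27.88
State unemployment insurance (employee share): $1,386.20 × 0.0039 = $5.41
Social Security tax: $1,386.20 × 0.068 = $94.26
Vision plan: $88.48
Health insurance premium: $117.33
Total deductions = $83.57 + $63.69 + $27.88 + $5.41 + $94.26 + $88.48 + $117.33 = $480.62
Net pay = $1,386.20 − $480.62 = $905.58

$905.58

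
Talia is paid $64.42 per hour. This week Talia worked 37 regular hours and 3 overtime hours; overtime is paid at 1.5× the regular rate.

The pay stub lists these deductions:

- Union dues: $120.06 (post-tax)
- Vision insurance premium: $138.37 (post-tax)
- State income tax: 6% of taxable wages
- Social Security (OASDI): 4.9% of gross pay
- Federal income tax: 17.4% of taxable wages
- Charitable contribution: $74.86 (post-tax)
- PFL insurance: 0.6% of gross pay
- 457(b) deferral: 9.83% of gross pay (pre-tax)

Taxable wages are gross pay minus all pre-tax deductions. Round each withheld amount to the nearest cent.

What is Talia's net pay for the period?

$1,366.21

Regular pay: 37 × $64.42 = $2,383.54
Overtime pay: 3 × $64.42 × 1.5 = $289.89
Gross pay = $2,383.54 + $289.89 = $2,673.43
457(b) deferral: $2,673.43 × 0.0983 = $262.80
Taxable wages = $2,673.43 − $262.80 = $2,410.63
State income tax: $2,410.63 × 0.06 = $144.64
Federal income tax: $2,410.63 × 0.174 = $419.45
Social Security (OASDI): $2,673.43 × 0.049 = $131.00
PFL insurance: $2,673.43 × 0.006 = $16.04
Union dues: $120.06
Charitable contribution: $74.86
Vision insurance premium: $138.37
Total deductions = $262.80 + $144.64 + $419.45 + $131.00 + $16.04 + $120.06 + $74.86 + $138.37 = $1,307.22
Net pay = $2,673.43 − $1,307.22 = $1,366.21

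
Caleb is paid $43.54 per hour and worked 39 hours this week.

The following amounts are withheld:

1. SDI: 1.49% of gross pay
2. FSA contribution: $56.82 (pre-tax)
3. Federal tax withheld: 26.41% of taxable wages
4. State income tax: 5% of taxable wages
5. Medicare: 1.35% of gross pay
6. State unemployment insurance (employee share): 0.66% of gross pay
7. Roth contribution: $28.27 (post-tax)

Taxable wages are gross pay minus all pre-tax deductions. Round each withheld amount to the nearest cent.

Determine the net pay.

$1,038.03

Gross pay: 39 × $43.54 = $1,698.06
FSA contribution: $56.82
Taxable wages = $1,698.06 − $56.82 = $1,641.24
Federal tax withheld: $1,641.24 × 0.2641 = $433.45
State income tax: $1,641.24 × 0.05 = $82.06
SDI: $1,698.06 × 0.0149 = $25.30
Medicare: $1,698.06 × 0.0135 = $22.92
State unemployment insurance (employee share): $1,698.06 × 0.0066 = $11.21
Roth contribution: $28.27
Total deductions = $56.82 + $433.45 + $82.06 + $25.30 + $22.92 + $11.21 + $28.27 = $660.03
Net pay = $1,698.06 − $660.03 = $1,038.03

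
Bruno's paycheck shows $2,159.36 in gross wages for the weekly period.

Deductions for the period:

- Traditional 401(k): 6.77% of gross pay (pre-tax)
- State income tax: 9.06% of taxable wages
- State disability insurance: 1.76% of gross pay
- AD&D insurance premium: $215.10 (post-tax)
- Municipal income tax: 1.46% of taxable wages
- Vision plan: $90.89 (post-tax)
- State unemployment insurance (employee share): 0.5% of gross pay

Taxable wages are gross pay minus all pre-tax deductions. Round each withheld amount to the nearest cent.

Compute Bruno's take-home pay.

$1,446.60

Traditional 401(k): $2,159.36 × 0.0677 = $146.19
Taxable wages = $2,159.36 − $146.19 = $2,013.17
State income tax: $2,013.17 × 0.0906 = $182.39
Municipal income tax: $2,013.17 × 0.0146 = $29.39
State disability insurance: $2,159.36 × 0.0176 = $38.00
State unemployment insurance (employee share): $2,159.36 × 0.005 = $10.80
AD&D insurance premium: $215.10
Vision plan: $90.89
Total deductions = $146.19 + $182.39 + $29.39 + $38.00 + $10.80 + $215.10 + $90.89 = $712.76
Net pay = $2,159.36 − $712.76 = $1,446.60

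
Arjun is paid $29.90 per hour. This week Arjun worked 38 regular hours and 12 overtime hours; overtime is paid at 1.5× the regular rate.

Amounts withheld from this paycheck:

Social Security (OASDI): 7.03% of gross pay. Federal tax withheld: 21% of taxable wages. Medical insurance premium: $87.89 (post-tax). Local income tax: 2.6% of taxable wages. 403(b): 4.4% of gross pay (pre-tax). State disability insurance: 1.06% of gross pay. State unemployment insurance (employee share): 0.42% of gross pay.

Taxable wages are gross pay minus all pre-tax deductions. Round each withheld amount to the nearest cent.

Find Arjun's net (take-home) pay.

$992.58

Regular pay: 38 × $29.90 = $1136.20
Overtime pay: 12 × $29.90 × 1.5 = $538.20
Gross pay = $1136.20 + $538.20 = $1674.40
403(b): $1674.40 × 0.044 = $73.67
Taxable wages = $1674.40 − $73.67 = $1600.73
Local income tax: $1600.73 × 0.026 = $41.62
Federal tax withheld: $1600.73 × 0.21 = $336.15
State unemployment insurance (employee share): $1674.40 × 0.0042 = $7.03
Social Security (OASDI): $1674.40 × 0.0703 = $117.71
State disability insurance: $1674.40 × 0.0106 = $17.75
Medical insurance premium: $87.89
Total deductions = $73.67 + $41.62 + $336.15 + $7.03 + $117.71 + $17.75 + $87.89 = $681.82
Net pay = $1674.40 − $681.82 = $992.58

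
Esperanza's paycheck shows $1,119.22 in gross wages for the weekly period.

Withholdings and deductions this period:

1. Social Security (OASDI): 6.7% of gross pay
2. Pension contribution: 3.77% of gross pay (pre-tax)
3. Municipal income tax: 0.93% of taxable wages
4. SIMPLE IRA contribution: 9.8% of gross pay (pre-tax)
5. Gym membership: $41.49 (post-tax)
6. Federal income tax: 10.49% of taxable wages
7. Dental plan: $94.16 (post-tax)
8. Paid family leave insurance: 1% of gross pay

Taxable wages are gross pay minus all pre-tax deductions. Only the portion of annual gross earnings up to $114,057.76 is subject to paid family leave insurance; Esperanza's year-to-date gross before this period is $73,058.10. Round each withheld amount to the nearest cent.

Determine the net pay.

Pension contribution: $1,119.22 × 0.0377 = $42.19
SIMPLE IRA contribution: $1,119.22 × 0.098 = $109.68
Pre-tax total = $42.19 + $109.68 = $151.87
Taxable wages = $1,119.22 − $151.87 = $967.35
Federal income tax: $967.35 × 0.1049 = $101.48
Municipal income tax: $967.35 × 0.0093 = $9.00
Social Security (OASDI): $1,119.22 × 0.067 = $74.99
Paid family leave insurance: cap not yet reached, full $1,119.22 is subject → $1,119.22 × 0.01 = $11.19
Dental plan: $94.16
Gym membership: $41.49
Total deductions = $42.19 + $109.68 + $101.48 + $9.00 + $74.99 + $11.19 + $94.16 + $41.49 = $484.18
Net pay = $1,119.22 − $484.18 = $635.04

$635.04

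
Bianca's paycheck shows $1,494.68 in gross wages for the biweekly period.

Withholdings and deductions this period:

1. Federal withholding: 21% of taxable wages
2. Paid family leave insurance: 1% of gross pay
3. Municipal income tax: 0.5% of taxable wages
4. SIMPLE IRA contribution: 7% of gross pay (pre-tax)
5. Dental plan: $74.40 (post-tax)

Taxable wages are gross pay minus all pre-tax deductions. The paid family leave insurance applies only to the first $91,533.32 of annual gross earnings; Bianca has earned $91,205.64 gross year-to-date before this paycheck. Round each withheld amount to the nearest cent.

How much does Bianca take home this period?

SIMPLE IRA contribution: $1,494.68 × 0.07 = $104.63
Taxable wages = $1,494.68 − $104.63 = $1,390.05
Federal withholding: $1,390.05 × 0.21 = $291.91
Municipal income tax: $1,390.05 × 0.005 = $6.95
Paid family leave insurance: only $91,533.32 − $91,205.64 = $327.68 of this check is subject → $327.68 × 0.01 = $3.28
Dental plan: $74.40
Total deductions = $104.63 + $291.91 + $6.95 + $3.28 + $74.40 = $481.17
Net pay = $1,494.68 − $481.17 = $1,013.51

$1,013.51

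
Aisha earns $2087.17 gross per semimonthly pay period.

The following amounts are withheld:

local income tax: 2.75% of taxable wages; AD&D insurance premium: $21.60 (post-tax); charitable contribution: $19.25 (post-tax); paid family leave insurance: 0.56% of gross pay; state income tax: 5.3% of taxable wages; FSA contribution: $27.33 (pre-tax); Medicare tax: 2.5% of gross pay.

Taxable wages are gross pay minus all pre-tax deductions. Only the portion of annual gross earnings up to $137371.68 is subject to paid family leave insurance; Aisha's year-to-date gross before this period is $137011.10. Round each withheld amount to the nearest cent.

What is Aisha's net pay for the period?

$1798.97

FSA contribution: $27.33
Taxable wages = $2087.17 − $27.33 = $2059.84
Local income tax: $2059.84 × 0.0275 = $56.65
State income tax: $2059.84 × 0.053 = $109.17
Paid family leave insurance: only $137371.68 − $137011.10 = $360.58 of this check is subject → $360.58 × 0.0056 = $2.02
Medicare tax: $2087.17 × 0.025 = $52.18
Charitable contribution: $19.25
AD&D insurance premium: $21.60
Total deductions = $27.33 + $56.65 + $109.17 + $2.02 + $52.18 + $19.25 + $21.60 = $288.20
Net pay = $2087.17 − $288.20 = $1798.97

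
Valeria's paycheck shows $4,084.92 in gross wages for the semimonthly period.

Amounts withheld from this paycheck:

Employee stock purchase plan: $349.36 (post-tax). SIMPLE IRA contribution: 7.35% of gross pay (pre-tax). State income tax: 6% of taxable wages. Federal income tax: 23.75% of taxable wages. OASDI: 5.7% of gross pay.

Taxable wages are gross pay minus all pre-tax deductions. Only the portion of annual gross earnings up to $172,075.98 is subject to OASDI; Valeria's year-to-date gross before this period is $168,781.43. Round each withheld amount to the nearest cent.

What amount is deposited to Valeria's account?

SIMPLE IRA contribution: $4,084.92 × 0.0735 = $300.24
Taxable wages = $4,084.92 − $300.24 = $3,784.68
Federal income tax: $3,784.68 × 0.2375 = $898.86
State income tax: $3,784.68 × 0.06 = $227.08
OASDI: only $172,075.98 − $168,781.43 = $3,294.55 of this check is subject → $3,294.55 × 0.057 = $187.79
Employee stock purchase plan: $349.36
Total deductions = $300.24 + $898.86 + $227.08 + $187.79 + $349.36 = $1,963.33
Net pay = $4,084.92 − $1,963.33 = $2,121.59

$2,121.59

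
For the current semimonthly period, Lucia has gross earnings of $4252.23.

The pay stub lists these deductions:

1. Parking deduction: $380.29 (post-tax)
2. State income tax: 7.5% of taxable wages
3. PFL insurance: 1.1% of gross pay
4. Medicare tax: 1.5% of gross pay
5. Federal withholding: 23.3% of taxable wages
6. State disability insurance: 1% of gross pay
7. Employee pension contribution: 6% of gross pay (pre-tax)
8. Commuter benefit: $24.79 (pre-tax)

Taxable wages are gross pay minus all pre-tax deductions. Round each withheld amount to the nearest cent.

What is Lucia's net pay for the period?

$2215.48

Commuter benefit: $24.79
Employee pension contribution: $4252.23 × 0.06 = $255.13
Pre-tax total = $24.79 + $255.13 = $279.92
Taxable wages = $4252.23 − $279.92 = $3972.31
State income tax: $3972.31 × 0.075 = $297.92
Federal withholding: $3972.31 × 0.233 = $925.55
State disability insurance: $4252.23 × 0.01 = $42.52
Medicare tax: $4252.23 × 0.015 = $63.78
PFL insurance: $4252.23 × 0.011 = $46.77
Parking deduction: $380.29
Total deductions = $24.79 + $255.13 + $297.92 + $925.55 + $42.52 + $63.78 + $46.77 + $380.29 = $2036.75
Net pay = $4252.23 − $2036.75 = $2215.48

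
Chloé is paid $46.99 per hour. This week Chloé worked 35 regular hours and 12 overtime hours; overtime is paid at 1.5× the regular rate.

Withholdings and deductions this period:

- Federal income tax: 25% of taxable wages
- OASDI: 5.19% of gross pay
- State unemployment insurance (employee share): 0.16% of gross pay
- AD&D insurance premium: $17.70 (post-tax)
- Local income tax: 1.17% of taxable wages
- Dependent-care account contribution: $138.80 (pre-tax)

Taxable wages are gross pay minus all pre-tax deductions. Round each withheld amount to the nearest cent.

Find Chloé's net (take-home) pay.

$1,585.30

Regular pay: 35 × $46.99 = $1,644.65
Overtime pay: 12 × $46.99 × 1.5 = $845.82
Gross pay = $1,644.65 + $845.82 = $2,490.47
Dependent-care account contribution: $138.80
Taxable wages = $2,490.47 − $138.80 = $2,351.67
Federal income tax: $2,351.67 × 0.25 = $587.92
Local income tax: $2,351.67 × 0.0117 = $27.51
OASDI: $2,490.47 × 0.0519 = $129.26
State unemployment insurance (employee share): $2,490.47 × 0.0016 = $3.98
AD&D insurance premium: $17.70
Total deductions = $138.80 + $587.92 + $27.51 + $129.26 + $3.98 + $17.70 = $905.17
Net pay = $2,490.47 − $905.17 = $1,585.30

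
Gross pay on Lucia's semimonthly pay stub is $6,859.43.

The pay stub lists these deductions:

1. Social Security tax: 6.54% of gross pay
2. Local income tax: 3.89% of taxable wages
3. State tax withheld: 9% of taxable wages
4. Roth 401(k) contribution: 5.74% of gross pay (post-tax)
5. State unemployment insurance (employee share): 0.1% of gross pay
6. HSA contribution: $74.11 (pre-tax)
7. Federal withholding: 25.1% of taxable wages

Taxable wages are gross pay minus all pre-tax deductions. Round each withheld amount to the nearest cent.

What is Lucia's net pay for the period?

HSA contribution: $74.11
Taxable wages = $6,859.43 − $74.11 = $6,785.32
Local income tax: $6,785.32 × 0.0389 = $263.95
Federal withholding: $6,785.32 × 0.251 = $1,703.12
State tax withheld: $6,785.32 × 0.09 = $610.68
Social Security tax: $6,859.43 × 0.0654 = $448.61
State unemployment insurance (employee share): $6,859.43 × 0.001 = $6.86
Roth 401(k) contribution: $6,859.43 × 0.0574 = $393.73
Total deductions = $74.11 + $263.95 + $1,703.12 + $610.68 + $448.61 + $6.86 + $393.73 = $3,501.06
Net pay = $6,859.43 − $3,501.06 = $3,358.37

$3,358.37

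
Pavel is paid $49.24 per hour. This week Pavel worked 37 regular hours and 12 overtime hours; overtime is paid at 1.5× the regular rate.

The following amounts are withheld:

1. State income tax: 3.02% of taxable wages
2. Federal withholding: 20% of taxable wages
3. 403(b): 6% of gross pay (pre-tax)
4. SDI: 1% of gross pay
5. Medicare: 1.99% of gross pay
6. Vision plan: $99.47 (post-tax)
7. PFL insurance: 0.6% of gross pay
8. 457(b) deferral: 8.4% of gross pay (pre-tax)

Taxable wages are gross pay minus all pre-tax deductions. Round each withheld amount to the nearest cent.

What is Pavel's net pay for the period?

$1,587.88

Regular pay: 37 × $49.24 = $1,821.88
Overtime pay: 12 × $49.24 × 1.5 = $886.32
Gross pay = $1,821.88 + $886.32 = $2,708.20
403(b): $2,708.20 × 0.06 = $162.49
457(b) deferral: $2,708.20 × 0.084 = $227.49
Pre-tax total = $162.49 + $227.49 = $389.98
Taxable wages = $2,708.20 − $389.98 = $2,318.22
Federal withholding: $2,318.22 × 0.2 = $463.64
State income tax: $2,318.22 × 0.0302 = $70.01
PFL insurance: $2,708.20 × 0.006 = $16.25
SDI: $2,708.20 × 0.01 = $27.08
Medicare: $2,708.20 × 0.0199 = $53.89
Vision plan: $99.47
Total deductions = $162.49 + $227.49 + $463.64 + $70.01 + $16.25 + $27.08 + $53.89 + $99.47 = $1,120.32
Net pay = $2,708.20 − $1,120.32 = $1,587.88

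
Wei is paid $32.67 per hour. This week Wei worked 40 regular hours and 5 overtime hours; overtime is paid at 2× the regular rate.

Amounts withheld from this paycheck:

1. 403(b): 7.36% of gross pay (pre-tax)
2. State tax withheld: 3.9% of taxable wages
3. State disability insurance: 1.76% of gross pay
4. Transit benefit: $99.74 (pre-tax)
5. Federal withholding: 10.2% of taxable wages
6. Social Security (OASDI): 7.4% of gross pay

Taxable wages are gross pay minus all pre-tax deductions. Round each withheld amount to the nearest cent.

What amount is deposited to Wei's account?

Regular pay: 40 × $32.67 = $1,306.80
Overtime pay: 5 × $32.67 × 2 = $326.70
Gross pay = $1,306.80 + $326.70 = $1,633.50
Transit benefit: $99.74
403(b): $1,633.50 × 0.0736 = $120.23
Pre-tax total = $99.74 + $120.23 = $219.97
Taxable wages = $1,633.50 − $219.97 = $1,413.53
Federal withholding: $1,413.53 × 0.102 = $144.18
State tax withheld: $1,413.53 × 0.039 = $55.13
Social Security (OASDI): $1,633.50 × 0.074 = $120.88
State disability insurance: $1,633.50 × 0.0176 = $28.75
Total deductions = $99.74 + $120.23 + $144.18 + $55.13 + $120.88 + $28.75 = $568.91
Net pay = $1,633.50 − $568.91 = $1,064.59

$1,064.59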